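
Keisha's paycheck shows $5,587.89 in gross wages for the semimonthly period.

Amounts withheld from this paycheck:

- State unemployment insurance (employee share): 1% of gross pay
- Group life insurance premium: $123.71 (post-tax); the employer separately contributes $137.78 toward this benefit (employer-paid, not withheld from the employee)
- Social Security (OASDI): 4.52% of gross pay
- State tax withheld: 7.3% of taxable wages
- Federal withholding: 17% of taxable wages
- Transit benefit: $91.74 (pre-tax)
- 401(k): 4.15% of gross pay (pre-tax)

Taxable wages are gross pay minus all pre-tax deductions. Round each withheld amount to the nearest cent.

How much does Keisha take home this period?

401(k): $5,587.89 × 0.0415 = $231.90
Transit benefit: $91.74
Pre-tax total = $231.90 + $91.74 = $323.64
Taxable wages = $5,587.89 − $323.64 = $5,264.25
Federal withholding: $5,264.25 × 0.17 = $894.92
State tax withheld: $5,264.25 × 0.073 = $384.29
State unemployment insurance (employee share): $5,587.89 × 0.01 = $55.88
Social Security (OASDI): $5,587.89 × 0.0452 = $252.57
Group life insurance premium: $123.71
(Employer's $137.78 toward group life insurance premium is not withheld from the employee.)
Total deductions = $231.90 + $91.74 + $894.92 + $384.29 + $55.88 + $252.57 + $123.71 = $2,035.01
Net pay = $5,587.89 − $2,035.01 = $3,552.88

$3,552.88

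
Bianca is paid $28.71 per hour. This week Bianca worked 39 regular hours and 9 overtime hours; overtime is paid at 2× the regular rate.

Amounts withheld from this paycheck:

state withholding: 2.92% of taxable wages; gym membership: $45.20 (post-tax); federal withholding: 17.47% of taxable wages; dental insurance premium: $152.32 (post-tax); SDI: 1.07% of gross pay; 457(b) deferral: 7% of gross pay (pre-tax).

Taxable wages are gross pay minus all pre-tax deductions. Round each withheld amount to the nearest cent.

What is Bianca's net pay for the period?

Regular pay: 39 × $28.71 = $1119.69
Overtime pay: 9 × $28.71 × 2 = $516.78
Gross pay = $1119.69 + $516.78 = $1636.47
457(b) deferral: $1636.47 × 0.07 = $114.55
Taxable wages = $1636.47 − $114.55 = $1521.92
Federal withholding: $1521.92 × 0.1747 = $265.88
State withholding: $1521.92 × 0.0292 = $44.44
SDI: $1636.47 × 0.0107 = $17.51
Gym membership: $45.20
Dental insurance premium: $152.32
Total deductions = $114.55 + $265.88 + $44.44 + $17.51 + $45.20 + $152.32 = $639.90
Net pay = $1636.47 − $639.90 = $996.57

$996.57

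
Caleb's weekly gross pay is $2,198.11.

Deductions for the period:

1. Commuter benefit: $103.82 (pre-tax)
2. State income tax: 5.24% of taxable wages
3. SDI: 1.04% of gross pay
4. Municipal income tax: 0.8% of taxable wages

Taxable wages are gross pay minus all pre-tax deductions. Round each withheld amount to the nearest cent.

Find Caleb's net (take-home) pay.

$1,944.94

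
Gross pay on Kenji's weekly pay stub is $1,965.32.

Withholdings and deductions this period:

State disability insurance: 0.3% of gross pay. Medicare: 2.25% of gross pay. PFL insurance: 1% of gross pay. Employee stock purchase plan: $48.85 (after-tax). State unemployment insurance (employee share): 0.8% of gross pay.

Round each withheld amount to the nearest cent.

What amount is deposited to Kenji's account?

PFL insurance: $1,965.32 × 0.01 = $19.65
State unemployment insurance (employee share): $1,965.32 × 0.008 = $15.72
Medicare: $1,965.32 × 0.0225 = $44.22
State disability insurance: $1,965.32 × 0.003 = $5.90
Employee stock purchase plan: $48.85
Total deductions = $19.65 + $15.72 + $44.22 + $5.90 + $48.85 = $134.34
Net pay = $1,965.32 − $134.34 = $1,830.98

$1,830.98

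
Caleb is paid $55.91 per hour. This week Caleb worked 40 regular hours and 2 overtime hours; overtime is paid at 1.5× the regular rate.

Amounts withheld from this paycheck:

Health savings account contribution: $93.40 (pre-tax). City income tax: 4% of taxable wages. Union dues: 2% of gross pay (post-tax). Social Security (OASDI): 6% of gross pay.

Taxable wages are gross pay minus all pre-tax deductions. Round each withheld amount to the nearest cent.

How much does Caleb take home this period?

Regular pay: 40 × $55.91 = $2236.40
Overtime pay: 2 × $55.91 × 1.5 = $167.73
Gross pay = $2236.40 + $167.73 = $2404.13
Health savings account contribution: $93.40
Taxable wages = $2404.13 − $93.40 = $2310.73
City income tax: $2310.73 × 0.04 = $92.43
Social Security (OASDI): $2404.13 × 0.06 = $144.25
Union dues: $2404.13 × 0.02 = $48.08
Total deductions = $93.40 + $92.43 + $144.25 + $48.08 = $378.16
Net pay = $2404.13 − $378.16 = $2025.97

$2025.97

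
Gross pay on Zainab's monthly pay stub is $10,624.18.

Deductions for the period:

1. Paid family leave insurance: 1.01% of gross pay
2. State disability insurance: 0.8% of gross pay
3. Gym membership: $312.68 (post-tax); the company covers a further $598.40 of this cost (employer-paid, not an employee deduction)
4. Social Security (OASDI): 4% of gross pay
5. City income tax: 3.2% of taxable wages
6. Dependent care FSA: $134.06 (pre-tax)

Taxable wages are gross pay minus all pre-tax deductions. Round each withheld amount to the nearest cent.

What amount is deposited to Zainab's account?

$9,224.50

Dependent care FSA: $134.06
Taxable wages = $10,624.18 − $134.06 = $10,490.12
City income tax: $10,490.12 × 0.032 = $335.68
State disability insurance: $10,624.18 × 0.008 = $84.99
Paid family leave insurance: $10,624.18 × 0.0101 = $107.30
Social Security (OASDI): $10,624.18 × 0.04 = $424.97
Gym membership: $312.68
(Employer's $598.40 toward gym membership is not withheld from the employee.)
Total deductions = $134.06 + $335.68 + $84.99 + $107.30 + $424.97 + $312.68 = $1,399.68
Net pay = $10,624.18 − $1,399.68 = $9,224.50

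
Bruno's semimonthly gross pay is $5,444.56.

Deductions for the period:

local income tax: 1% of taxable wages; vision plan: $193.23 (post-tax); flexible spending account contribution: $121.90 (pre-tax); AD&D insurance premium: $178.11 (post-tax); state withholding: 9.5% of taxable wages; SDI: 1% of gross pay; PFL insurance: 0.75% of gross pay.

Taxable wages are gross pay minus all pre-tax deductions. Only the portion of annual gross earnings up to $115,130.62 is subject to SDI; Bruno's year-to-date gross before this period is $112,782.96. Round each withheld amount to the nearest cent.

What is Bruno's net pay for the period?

Flexible spending account contribution: $121.90
Taxable wages = $5,444.56 − $121.90 = $5,322.66
State withholding: $5,322.66 × 0.095 = $505.65
Local income tax: $5,322.66 × 0.01 = $53.23
PFL insurance: $5,444.56 × 0.0075 = $40.83
SDI: only $115,130.62 − $112,782.96 = $2,347.66 of this check is subject → $2,347.66 × 0.01 = $23.48
AD&D insurance premium: $178.11
Vision plan: $193.23
Total deductions = $121.90 + $505.65 + $53.23 + $40.83 + $23.48 + $178.11 + $193.23 = $1,116.43
Net pay = $5,444.56 − $1,116.43 = $4,328.13

$4,328.13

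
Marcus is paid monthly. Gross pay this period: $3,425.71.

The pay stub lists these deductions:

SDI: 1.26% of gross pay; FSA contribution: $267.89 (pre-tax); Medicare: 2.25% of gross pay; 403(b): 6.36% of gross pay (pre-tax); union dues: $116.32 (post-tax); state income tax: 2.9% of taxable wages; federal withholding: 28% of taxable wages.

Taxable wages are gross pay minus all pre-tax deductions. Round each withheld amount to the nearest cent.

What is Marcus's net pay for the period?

$1,794.94

FSA contribution: $267.89
403(b): $3,425.71 × 0.0636 = $217.88
Pre-tax total = $267.89 + $217.88 = $485.77
Taxable wages = $3,425.71 − $485.77 = $2,939.94
State income tax: $2,939.94 × 0.029 = $85.26
Federal withholding: $2,939.94 × 0.28 = $823.18
SDI: $3,425.71 × 0.0126 = $43.16
Medicare: $3,425.71 × 0.0225 = $77.08
Union dues: $116.32
Total deductions = $267.89 + $217.88 + $85.26 + $823.18 + $43.16 + $77.08 + $116.32 = $1,630.77
Net pay = $3,425.71 − $1,630.77 = $1,794.94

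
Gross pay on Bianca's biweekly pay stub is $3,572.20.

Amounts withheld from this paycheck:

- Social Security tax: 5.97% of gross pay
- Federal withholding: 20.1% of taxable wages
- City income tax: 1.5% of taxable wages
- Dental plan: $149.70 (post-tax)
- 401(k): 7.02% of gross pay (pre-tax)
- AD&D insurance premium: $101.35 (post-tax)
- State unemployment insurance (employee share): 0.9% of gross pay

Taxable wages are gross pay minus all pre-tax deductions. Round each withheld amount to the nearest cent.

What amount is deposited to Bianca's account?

401(k): $3,572.20 × 0.0702 = $250.77
Taxable wages = $3,572.20 − $250.77 = $3,321.43
City income tax: $3,321.43 × 0.015 = $49.82
Federal withholding: $3,321.43 × 0.201 = $667.61
State unemployment insurance (employee share): $3,572.20 × 0.009 = $32.15
Social Security tax: $3,572.20 × 0.0597 = $213.26
AD&D insurance premium: $101.35
Dental plan: $149.70
Total deductions = $250.77 + $49.82 + $667.61 + $32.15 + $213.26 + $101.35 + $149.70 = $1,464.66
Net pay = $3,572.20 − $1,464.66 = $2,107.54

$2,107.54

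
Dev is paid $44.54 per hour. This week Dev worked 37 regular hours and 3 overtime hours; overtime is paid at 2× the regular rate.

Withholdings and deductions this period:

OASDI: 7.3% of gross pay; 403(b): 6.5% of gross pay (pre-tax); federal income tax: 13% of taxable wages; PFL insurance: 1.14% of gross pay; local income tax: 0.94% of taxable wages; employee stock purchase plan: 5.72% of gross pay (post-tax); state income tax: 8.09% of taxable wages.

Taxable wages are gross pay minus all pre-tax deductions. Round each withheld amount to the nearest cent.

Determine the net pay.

$1125.05

Regular pay: 37 × $44.54 = $1647.98
Overtime pay: 3 × $44.54 × 2 = $267.24
Gross pay = $1647.98 + $267.24 = $1915.22
403(b): $1915.22 × 0.065 = $124.49
Taxable wages = $1915.22 − $124.49 = $1790.73
Federal income tax: $1790.73 × 0.13 = $232.79
Local income tax: $1790.73 × 0.0094 = $16.83
State income tax: $1790.73 × 0.0809 = $144.87
OASDI: $1915.22 × 0.073 = $139.81
PFL insurance: $1915.22 × 0.0114 = $21.83
Employee stock purchase plan: $1915.22 × 0.0572 = $109.55
Total deductions = $124.49 + $232.79 + $16.83 + $144.87 + $139.81 + $21.83 + $109.55 = $790.17
Net pay = $1915.22 − $790.17 = $1125.05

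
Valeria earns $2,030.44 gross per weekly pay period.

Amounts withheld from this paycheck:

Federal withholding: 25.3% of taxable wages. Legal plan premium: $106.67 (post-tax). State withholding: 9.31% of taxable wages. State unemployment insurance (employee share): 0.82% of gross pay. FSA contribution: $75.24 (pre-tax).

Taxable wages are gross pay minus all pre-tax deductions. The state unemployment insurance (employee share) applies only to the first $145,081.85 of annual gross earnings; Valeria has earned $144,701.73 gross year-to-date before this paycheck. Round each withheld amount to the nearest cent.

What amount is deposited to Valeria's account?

$1,168.71

FSA contribution: $75.24
Taxable wages = $2,030.44 − $75.24 = $1,955.20
State withholding: $1,955.20 × 0.0931 = $182.03
Federal withholding: $1,955.20 × 0.253 = $494.67
State unemployment insurance (employee share): only $145,081.85 − $144,701.73 = $380.12 of this check is subject → $380.12 × 0.0082 = $3.12
Legal plan premium: $106.67
Total deductions = $75.24 + $182.03 + $494.67 + $3.12 + $106.67 = $861.73
Net pay = $2,030.44 − $861.73 = $1,168.71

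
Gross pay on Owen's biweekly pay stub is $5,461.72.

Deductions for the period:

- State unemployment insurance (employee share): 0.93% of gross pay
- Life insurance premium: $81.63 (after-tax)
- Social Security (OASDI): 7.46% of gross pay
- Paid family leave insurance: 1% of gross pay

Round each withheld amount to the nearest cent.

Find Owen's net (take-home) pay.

$4,867.24

State unemployment insurance (employee share): $5,461.72 × 0.0093 = $50.79
Paid family leave insurance: $5,461.72 × 0.01 = $54.62
Social Security (OASDI): $5,461.72 × 0.0746 = $407.44
Life insurance premium: $81.63
Total deductions = $50.79 + $54.62 + $407.44 + $81.63 = $594.48
Net pay = $5,461.72 − $594.48 = $4,867.24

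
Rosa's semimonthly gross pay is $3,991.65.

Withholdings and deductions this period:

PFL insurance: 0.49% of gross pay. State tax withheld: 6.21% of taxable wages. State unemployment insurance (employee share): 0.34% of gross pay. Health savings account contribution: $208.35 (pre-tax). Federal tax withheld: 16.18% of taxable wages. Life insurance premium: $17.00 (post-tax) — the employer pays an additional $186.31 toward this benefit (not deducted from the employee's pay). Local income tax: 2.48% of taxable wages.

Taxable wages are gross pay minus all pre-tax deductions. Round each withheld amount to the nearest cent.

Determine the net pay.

$2,792.26

Health savings account contribution: $208.35
Taxable wages = $3,991.65 − $208.35 = $3,783.30
State tax withheld: $3,783.30 × 0.0621 = $234.94
Federal tax withheld: $3,783.30 × 0.1618 = $612.14
Local income tax: $3,783.30 × 0.0248 = $93.83
State unemployment insurance (employee share): $3,991.65 × 0.0034 = $13.57
PFL insurance: $3,991.65 × 0.0049 = $19.56
Life insurance premium: $17.00
(Employer's $186.31 toward life insurance premium is not withheld from the employee.)
Total deductions = $208.35 + $234.94 + $612.14 + $93.83 + $13.57 + $19.56 + $17.00 = $1,199.39
Net pay = $3,991.65 − $1,199.39 = $2,792.26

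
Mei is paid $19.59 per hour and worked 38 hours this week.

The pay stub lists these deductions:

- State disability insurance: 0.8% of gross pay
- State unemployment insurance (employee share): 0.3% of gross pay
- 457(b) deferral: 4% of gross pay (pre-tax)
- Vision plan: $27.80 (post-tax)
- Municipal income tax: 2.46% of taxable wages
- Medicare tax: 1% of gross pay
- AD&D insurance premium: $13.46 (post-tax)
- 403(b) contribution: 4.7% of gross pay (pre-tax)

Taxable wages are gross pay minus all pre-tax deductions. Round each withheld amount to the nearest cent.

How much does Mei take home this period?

Gross pay: 38 × $19.59 = $744.42
457(b) deferral: $744.42 × 0.04 = $29.78
403(b) contribution: $744.42 × 0.047 = $34.99
Pre-tax total = $29.78 + $34.99 = $64.77
Taxable wages = $744.42 − $64.77 = $679.65
Municipal income tax: $679.65 × 0.0246 = $16.72
Medicare tax: $744.42 × 0.01 = $7.44
State disability insurance: $744.42 × 0.008 = $5.96
State unemployment insurance (employee share): $744.42 × 0.003 = $2.23
Vision plan: $27.80
AD&D insurance premium: $13.46
Total deductions = $29.78 + $34.99 + $16.72 + $7.44 + $5.96 + $2.23 + $27.80 + $13.46 = $138.38
Net pay = $744.42 − $138.38 = $606.04

$606.04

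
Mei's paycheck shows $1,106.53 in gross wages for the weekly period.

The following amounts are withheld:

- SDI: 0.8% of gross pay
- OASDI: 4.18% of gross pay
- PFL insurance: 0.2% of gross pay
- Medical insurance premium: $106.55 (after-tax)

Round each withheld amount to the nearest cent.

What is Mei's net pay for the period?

$942.67

SDI: $1,106.53 × 0.008 = $8.85
OASDI: $1,106.53 × 0.0418 = $46.25
PFL insurance: $1,106.53 × 0.002 = $2.21
Medical insurance premium: $106.55
Total deductions = $8.85 + $46.25 + $2.21 + $106.55 = $163.86
Net pay = $1,106.53 − $163.86 = $942.67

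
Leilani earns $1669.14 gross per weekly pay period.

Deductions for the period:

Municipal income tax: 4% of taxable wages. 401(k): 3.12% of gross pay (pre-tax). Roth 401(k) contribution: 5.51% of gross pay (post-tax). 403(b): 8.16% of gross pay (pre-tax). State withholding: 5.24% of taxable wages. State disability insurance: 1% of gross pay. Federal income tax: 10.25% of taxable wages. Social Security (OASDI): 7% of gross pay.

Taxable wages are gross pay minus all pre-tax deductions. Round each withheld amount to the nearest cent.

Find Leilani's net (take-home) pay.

401(k): $1669.14 × 0.0312 = $52.08
403(b): $1669.14 × 0.0816 = $136.20
Pre-tax total = $52.08 + $136.20 = $188.28
Taxable wages = $1669.14 − $188.28 = $1480.86
Federal income tax: $1480.86 × 0.1025 = $151.79
State withholding: $1480.86 × 0.0524 = $77.60
Municipal income tax: $1480.86 × 0.04 = $59.23
State disability insurance: $1669.14 × 0.01 = $16.69
Social Security (OASDI): $1669.14 × 0.07 = $116.84
Roth 401(k) contribution: $1669.14 × 0.0551 = $91.97
Total deductions = $52.08 + $136.20 + $151.79 + $77.60 + $59.23 + $16.69 + $116.84 + $91.97 = $702.40
Net pay = $1669.14 − $702.40 = $966.74

$966.74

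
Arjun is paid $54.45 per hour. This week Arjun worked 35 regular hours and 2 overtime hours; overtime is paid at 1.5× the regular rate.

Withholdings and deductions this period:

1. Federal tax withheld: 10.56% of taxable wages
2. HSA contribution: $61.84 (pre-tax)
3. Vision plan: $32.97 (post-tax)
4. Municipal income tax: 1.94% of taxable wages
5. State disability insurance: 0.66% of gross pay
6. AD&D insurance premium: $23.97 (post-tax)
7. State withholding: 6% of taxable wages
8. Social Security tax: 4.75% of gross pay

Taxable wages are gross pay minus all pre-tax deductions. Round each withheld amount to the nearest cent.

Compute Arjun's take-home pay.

$1,467.03

Regular pay: 35 × $54.45 = $1,905.75
Overtime pay: 2 × $54.45 × 1.5 = $163.35
Gross pay = $1,905.75 + $163.35 = $2,069.10
HSA contribution: $61.84
Taxable wages = $2,069.10 − $61.84 = $2,007.26
State withholding: $2,007.26 × 0.06 = $120.44
Federal tax withheld: $2,007.26 × 0.1056 = $211.97
Municipal income tax: $2,007.26 × 0.0194 = $38.94
Social Security tax: $2,069.10 × 0.0475 = $98.28
State disability insurance: $2,069.10 × 0.0066 = $13.66
AD&D insurance premium: $23.97
Vision plan: $32.97
Total deductions = $61.84 + $120.44 + $211.97 + $38.94 + $98.28 + $13.66 + $23.97 + $32.97 = $602.07
Net pay = $2,069.10 − $602.07 = $1,467.03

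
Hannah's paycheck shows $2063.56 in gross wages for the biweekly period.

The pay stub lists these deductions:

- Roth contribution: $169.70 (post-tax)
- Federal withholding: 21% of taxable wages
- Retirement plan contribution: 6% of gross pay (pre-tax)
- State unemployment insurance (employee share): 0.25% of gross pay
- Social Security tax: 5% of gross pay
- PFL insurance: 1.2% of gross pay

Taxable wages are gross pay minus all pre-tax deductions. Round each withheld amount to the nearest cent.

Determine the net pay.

$1229.60

Retirement plan contribution: $2063.56 × 0.06 = $123.81
Taxable wages = $2063.56 − $123.81 = $1939.75
Federal withholding: $1939.75 × 0.21 = $407.35
Social Security tax: $2063.56 × 0.05 = $103.18
State unemployment insurance (employee share): $2063.56 × 0.0025 = $5.16
PFL insurance: $2063.56 × 0.012 = $24.76
Roth contribution: $169.70
Total deductions = $123.81 + $407.35 + $103.18 + $5.16 + $24.76 + $169.70 = $833.96
Net pay = $2063.56 − $833.96 = $1229.60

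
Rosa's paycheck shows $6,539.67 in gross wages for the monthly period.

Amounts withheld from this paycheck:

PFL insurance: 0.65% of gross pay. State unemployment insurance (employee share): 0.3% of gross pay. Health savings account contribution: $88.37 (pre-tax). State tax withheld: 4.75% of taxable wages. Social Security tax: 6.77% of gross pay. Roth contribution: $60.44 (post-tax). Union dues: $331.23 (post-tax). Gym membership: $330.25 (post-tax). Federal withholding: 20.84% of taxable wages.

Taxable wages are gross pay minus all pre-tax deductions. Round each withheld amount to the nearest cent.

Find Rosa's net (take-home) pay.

Health savings account contribution: $88.37
Taxable wages = $6,539.67 − $88.37 = $6,451.30
State tax withheld: $6,451.30 × 0.0475 = $306.44
Federal withholding: $6,451.30 × 0.2084 = $1,344.45
State unemployment insurance (employee share): $6,539.67 × 0.003 = $19.62
Social Security tax: $6,539.67 × 0.0677 = $442.74
PFL insurance: $6,539.67 × 0.0065 = $42.51
Gym membership: $330.25
Roth contribution: $60.44
Union dues: $331.23
Total deductions = $88.37 + $306.44 + $1,344.45 + $19.62 + $442.74 + $42.51 + $330.25 + $60.44 + $331.23 = $2,966.05
Net pay = $6,539.67 − $2,966.05 = $3,573.62

$3,573.62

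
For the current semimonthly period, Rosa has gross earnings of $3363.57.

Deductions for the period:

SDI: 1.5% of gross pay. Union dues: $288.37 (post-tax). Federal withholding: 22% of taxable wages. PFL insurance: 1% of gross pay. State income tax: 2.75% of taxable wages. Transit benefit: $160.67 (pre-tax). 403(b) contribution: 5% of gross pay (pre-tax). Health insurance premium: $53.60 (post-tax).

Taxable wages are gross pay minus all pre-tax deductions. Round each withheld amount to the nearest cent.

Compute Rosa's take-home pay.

$1857.57

Transit benefit: $160.67
403(b) contribution: $3363.57 × 0.05 = $168.18
Pre-tax total = $160.67 + $168.18 = $328.85
Taxable wages = $3363.57 − $328.85 = $3034.72
Federal withholding: $3034.72 × 0.22 = $667.64
State income tax: $3034.72 × 0.0275 = $83.45
SDI: $3363.57 × 0.015 = $50.45
PFL insurance: $3363.57 × 0.01 = $33.64
Health insurance premium: $53.60
Union dues: $288.37
Total deductions = $160.67 + $168.18 + $667.64 + $83.45 + $50.45 + $33.64 + $53.60 + $288.37 = $1506.00
Net pay = $3363.57 − $1506.00 = $1857.57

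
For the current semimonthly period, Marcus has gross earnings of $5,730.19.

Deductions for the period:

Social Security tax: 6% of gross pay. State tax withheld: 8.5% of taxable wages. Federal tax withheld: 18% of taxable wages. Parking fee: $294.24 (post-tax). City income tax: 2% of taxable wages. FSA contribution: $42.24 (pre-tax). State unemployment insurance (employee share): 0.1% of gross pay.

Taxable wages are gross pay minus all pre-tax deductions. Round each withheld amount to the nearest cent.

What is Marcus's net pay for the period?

$3,423.10

FSA contribution: $42.24
Taxable wages = $5,730.19 − $42.24 = $5,687.95
Federal tax withheld: $5,687.95 × 0.18 = $1,023.83
State tax withheld: $5,687.95 × 0.085 = $483.48
City income tax: $5,687.95 × 0.02 = $113.76
Social Security tax: $5,730.19 × 0.06 = $343.81
State unemployment insurance (employee share): $5,730.19 × 0.001 = $5.73
Parking fee: $294.24
Total deductions = $42.24 + $1,023.83 + $483.48 + $113.76 + $343.81 + $5.73 + $294.24 = $2,307.09
Net pay = $5,730.19 − $2,307.09 = $3,423.10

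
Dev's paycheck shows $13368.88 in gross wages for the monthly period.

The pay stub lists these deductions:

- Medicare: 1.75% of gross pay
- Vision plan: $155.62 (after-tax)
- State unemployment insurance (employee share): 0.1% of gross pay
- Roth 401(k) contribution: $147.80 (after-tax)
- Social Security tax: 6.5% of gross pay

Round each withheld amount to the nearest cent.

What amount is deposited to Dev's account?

$11949.15

Medicare: $13368.88 × 0.0175 = $233.96
Social Security tax: $13368.88 × 0.065 = $868.98
State unemployment insurance (employee share): $13368.88 × 0.001 = $13.37
Roth 401(k) contribution: $147.80
Vision plan: $155.62
Total deductions = $233.96 + $868.98 + $13.37 + $147.80 + $155.62 = $1419.73
Net pay = $13368.88 − $1419.73 = $11949.15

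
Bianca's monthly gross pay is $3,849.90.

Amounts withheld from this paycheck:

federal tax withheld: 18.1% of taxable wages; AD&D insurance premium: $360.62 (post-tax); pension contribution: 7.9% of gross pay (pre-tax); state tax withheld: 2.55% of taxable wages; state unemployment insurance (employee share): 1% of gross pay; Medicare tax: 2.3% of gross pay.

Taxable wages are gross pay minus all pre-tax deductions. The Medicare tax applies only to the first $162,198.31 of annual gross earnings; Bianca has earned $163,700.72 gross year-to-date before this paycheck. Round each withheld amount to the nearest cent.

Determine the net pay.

$2,414.44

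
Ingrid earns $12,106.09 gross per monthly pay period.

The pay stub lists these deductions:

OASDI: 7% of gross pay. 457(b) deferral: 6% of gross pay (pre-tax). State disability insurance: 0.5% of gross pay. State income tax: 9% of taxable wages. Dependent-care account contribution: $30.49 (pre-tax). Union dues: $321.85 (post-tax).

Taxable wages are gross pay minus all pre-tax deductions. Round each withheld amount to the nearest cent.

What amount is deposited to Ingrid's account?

457(b) deferral: $12,106.09 × 0.06 = $726.37
Dependent-care account contribution: $30.49
Pre-tax total = $726.37 + $30.49 = $756.86
Taxable wages = $12,106.09 − $756.86 = $11,349.23
State income tax: $11,349.23 × 0.09 = $1,021.43
State disability insurance: $12,106.09 × 0.005 = $60.53
OASDI: $12,106.09 × 0.07 = $847.43
Union dues: $321.85
Total deductions = $726.37 + $30.49 + $1,021.43 + $60.53 + $847.43 + $321.85 = $3,008.10
Net pay = $12,106.09 − $3,008.10 = $9,097.99

$9,097.99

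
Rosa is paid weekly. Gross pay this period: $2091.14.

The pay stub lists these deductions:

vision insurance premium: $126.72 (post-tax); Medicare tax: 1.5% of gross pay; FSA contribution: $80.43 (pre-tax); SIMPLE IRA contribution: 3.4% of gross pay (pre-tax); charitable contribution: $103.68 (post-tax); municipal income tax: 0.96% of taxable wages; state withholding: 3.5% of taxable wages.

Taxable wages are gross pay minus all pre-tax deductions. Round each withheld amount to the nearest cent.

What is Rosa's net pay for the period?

$1591.33

SIMPLE IRA contribution: $2091.14 × 0.034 = $71.10
FSA contribution: $80.43
Pre-tax total = $71.10 + $80.43 = $151.53
Taxable wages = $2091.14 − $151.53 = $1939.61
State withholding: $1939.61 × 0.035 = $67.89
Municipal income tax: $1939.61 × 0.0096 = $18.62
Medicare tax: $2091.14 × 0.015 = $31.37
Charitable contribution: $103.68
Vision insurance premium: $126.72
Total deductions = $71.10 + $80.43 + $67.89 + $18.62 + $31.37 + $103.68 + $126.72 = $499.81
Net pay = $2091.14 − $499.81 = $1591.33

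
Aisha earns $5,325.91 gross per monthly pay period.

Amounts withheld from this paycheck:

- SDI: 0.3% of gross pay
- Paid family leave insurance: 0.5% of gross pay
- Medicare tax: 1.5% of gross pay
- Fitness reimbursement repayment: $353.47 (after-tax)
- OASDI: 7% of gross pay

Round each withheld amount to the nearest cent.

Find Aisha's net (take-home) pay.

$4,477.13

Medicare tax: $5,325.91 × 0.015 = $79.89
OASDI: $5,325.91 × 0.07 = $372.81
SDI: $5,325.91 × 0.003 = $15.98
Paid family leave insurance: $5,325.91 × 0.005 = $26.63
Fitness reimbursement repayment: $353.47
Total deductions = $79.89 + $372.81 + $15.98 + $26.63 + $353.47 = $848.78
Net pay = $5,325.91 − $848.78 = $4,477.13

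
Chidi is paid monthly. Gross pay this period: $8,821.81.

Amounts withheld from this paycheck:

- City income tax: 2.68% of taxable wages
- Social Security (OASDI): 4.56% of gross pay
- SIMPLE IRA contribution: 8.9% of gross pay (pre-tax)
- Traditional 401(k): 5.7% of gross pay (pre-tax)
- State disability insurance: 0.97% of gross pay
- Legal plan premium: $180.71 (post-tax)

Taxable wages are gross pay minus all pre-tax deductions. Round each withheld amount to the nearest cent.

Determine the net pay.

Traditional 401(k): $8,821.81 × 0.057 = $502.84
SIMPLE IRA contribution: $8,821.81 × 0.089 = $785.14
Pre-tax total = $502.84 + $785.14 = $1,287.98
Taxable wages = $8,821.81 − $1,287.98 = $7,533.83
City income tax: $7,533.83 × 0.0268 = $201.91
Social Security (OASDI): $8,821.81 × 0.0456 = $402.27
State disability insurance: $8,821.81 × 0.0097 = $85.57
Legal plan premium: $180.71
Total deductions = $502.84 + $785.14 + $201.91 + $402.27 + $85.57 + $180.71 = $2,158.44
Net pay = $8,821.81 − $2,158.44 = $6,663.37

$6,663.37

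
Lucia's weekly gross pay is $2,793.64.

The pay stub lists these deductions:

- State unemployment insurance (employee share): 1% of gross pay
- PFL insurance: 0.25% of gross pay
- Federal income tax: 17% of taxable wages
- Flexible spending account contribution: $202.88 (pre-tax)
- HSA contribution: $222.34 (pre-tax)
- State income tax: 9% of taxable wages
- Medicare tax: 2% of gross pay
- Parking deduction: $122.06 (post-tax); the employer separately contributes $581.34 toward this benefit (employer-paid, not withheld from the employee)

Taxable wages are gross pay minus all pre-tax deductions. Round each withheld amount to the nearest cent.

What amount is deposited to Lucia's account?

$1,539.78

HSA contribution: $222.34
Flexible spending account contribution: $202.88
Pre-tax total = $222.34 + $202.88 = $425.22
Taxable wages = $2,793.64 − $425.22 = $2,368.42
Federal income tax: $2,368.42 × 0.17 = $402.63
State income tax: $2,368.42 × 0.09 = $213.16
PFL insurance: $2,793.64 × 0.0025 = $6.98
Medicare tax: $2,793.64 × 0.02 = $55.87
State unemployment insurance (employee share): $2,793.64 × 0.01 = $27.94
Parking deduction: $122.06
(Employer's $581.34 toward parking deduction is not withheld from the employee.)
Total deductions = $222.34 + $202.88 + $402.63 + $213.16 + $6.98 + $55.87 + $27.94 + $122.06 = $1,253.86
Net pay = $2,793.64 − $1,253.86 = $1,539.78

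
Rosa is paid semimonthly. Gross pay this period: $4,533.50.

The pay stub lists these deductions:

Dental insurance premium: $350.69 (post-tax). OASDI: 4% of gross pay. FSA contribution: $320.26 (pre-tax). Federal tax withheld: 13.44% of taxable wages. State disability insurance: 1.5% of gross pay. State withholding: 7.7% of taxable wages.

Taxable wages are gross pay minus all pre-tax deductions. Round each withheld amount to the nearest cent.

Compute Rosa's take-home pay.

$2,722.53

FSA contribution: $320.26
Taxable wages = $4,533.50 − $320.26 = $4,213.24
State withholding: $4,213.24 × 0.077 = $324.42
Federal tax withheld: $4,213.24 × 0.1344 = $566.26
State disability insurance: $4,533.50 × 0.015 = $68.00
OASDI: $4,533.50 × 0.04 = $181.34
Dental insurance premium: $350.69
Total deductions = $320.26 + $324.42 + $566.26 + $68.00 + $181.34 + $350.69 = $1,810.97
Net pay = $4,533.50 − $1,810.97 = $2,722.53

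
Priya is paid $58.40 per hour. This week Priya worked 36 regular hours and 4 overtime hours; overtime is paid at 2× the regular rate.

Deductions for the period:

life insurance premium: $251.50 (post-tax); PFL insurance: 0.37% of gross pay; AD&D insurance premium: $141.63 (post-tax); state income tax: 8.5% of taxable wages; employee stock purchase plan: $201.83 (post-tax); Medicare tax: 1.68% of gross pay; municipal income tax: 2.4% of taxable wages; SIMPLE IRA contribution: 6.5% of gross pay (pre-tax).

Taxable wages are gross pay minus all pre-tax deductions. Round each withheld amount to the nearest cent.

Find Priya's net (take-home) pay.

$1493.06

Regular pay: 36 × $58.40 = $2102.40
Overtime pay: 4 × $58.40 × 2 = $467.20
Gross pay = $2102.40 + $467.20 = $2569.60
SIMPLE IRA contribution: $2569.60 × 0.065 = $167.02
Taxable wages = $2569.60 − $167.02 = $2402.58
Municipal income tax: $2402.58 × 0.024 = $57.66
State income tax: $2402.58 × 0.085 = $204.22
PFL insurance: $2569.60 × 0.0037 = $9.51
Medicare tax: $2569.60 × 0.0168 = $43.17
Employee stock purchase plan: $201.83
Life insurance premium: $251.50
AD&D insurance premium: $141.63
Total deductions = $167.02 + $57.66 + $204.22 + $9.51 + $43.17 + $201.83 + $251.50 + $141.63 = $1076.54
Net pay = $2569.60 − $1076.54 = $1493.06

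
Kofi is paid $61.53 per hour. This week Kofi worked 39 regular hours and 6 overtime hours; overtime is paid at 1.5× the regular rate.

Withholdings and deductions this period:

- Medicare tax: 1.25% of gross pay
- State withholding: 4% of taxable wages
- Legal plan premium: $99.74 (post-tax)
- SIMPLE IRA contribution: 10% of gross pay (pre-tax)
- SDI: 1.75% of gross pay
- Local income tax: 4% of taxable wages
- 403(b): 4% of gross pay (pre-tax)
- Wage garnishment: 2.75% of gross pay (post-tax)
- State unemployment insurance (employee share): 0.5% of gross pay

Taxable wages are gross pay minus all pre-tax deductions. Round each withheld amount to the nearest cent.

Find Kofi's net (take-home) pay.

$2,052.42

Regular pay: 39 × $61.53 = $2,399.67
Overtime pay: 6 × $61.53 × 1.5 = $553.77
Gross pay = $2,399.67 + $553.77 = $2,953.44
403(b): $2,953.44 × 0.04 = $118.14
SIMPLE IRA contribution: $2,953.44 × 0.1 = $295.34
Pre-tax total = $118.14 + $295.34 = $413.48
Taxable wages = $2,953.44 − $413.48 = $2,539.96
Local income tax: $2,539.96 × 0.04 = $101.60
State withholding: $2,539.96 × 0.04 = $101.60
SDI: $2,953.44 × 0.0175 = $51.69
Medicare tax: $2,953.44 × 0.0125 = $36.92
State unemployment insurance (employee share): $2,953.44 × 0.005 = $14.77
Wage garnishment: $2,953.44 × 0.0275 = $81.22
Legal plan premium: $99.74
Total deductions = $118.14 + $295.34 + $101.60 + $101.60 + $51.69 + $36.92 + $14.77 + $81.22 + $99.74 = $901.02
Net pay = $2,953.44 − $901.02 = $2,052.42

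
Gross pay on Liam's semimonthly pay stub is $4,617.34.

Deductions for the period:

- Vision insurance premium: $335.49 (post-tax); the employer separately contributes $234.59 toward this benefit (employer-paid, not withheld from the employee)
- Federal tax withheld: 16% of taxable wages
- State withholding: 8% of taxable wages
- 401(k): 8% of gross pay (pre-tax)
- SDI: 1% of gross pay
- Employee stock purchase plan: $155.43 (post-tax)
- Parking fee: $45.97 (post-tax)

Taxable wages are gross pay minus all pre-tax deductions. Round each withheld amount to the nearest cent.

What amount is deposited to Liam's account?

$2,645.38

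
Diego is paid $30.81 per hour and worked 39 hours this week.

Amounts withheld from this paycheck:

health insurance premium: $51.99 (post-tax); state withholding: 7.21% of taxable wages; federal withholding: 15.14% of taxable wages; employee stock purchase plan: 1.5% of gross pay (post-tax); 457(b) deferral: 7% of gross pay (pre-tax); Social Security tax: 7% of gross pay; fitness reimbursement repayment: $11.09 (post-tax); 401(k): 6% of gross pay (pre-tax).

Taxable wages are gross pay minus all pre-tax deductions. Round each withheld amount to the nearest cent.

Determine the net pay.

Gross pay: 39 × $30.81 = $1,201.59
401(k): $1,201.59 × 0.06 = $72.10
457(b) deferral: $1,201.59 × 0.07 = $84.11
Pre-tax total = $72.10 + $84.11 = $156.21
Taxable wages = $1,201.59 − $156.21 = $1,045.38
State withholding: $1,045.38 × 0.0721 = $75.37
Federal withholding: $1,045.38 × 0.1514 = $158.27
Social Security tax: $1,201.59 × 0.07 = $84.11
Employee stock purchase plan: $1,201.59 × 0.015 = $18.02
Fitness reimbursement repayment: $11.09
Health insurance premium: $51.99
Total deductions = $72.10 + $84.11 + $75.37 + $158.27 + $84.11 + $18.02 + $11.09 + $51.99 = $555.06
Net pay = $1,201.59 − $555.06 = $646.53

$646.53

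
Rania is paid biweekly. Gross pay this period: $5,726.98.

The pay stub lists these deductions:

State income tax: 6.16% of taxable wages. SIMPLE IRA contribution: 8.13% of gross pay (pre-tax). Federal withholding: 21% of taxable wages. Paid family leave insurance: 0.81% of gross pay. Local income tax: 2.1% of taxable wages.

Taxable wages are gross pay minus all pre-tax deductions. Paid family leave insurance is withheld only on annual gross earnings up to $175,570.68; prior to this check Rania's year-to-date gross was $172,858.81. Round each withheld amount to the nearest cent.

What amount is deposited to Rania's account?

$3,699.93

SIMPLE IRA contribution: $5,726.98 × 0.0813 = $465.60
Taxable wages = $5,726.98 − $465.60 = $5,261.38
State income tax: $5,261.38 × 0.0616 = $324.10
Federal withholding: $5,261.38 × 0.21 = $1,104.89
Local income tax: $5,261.38 × 0.021 = $110.49
Paid family leave insurance: only $175,570.68 − $172,858.81 = $2,711.87 of this check is subject → $2,711.87 × 0.0081 = $21.97
Total deductions = $465.60 + $324.10 + $1,104.89 + $110.49 + $21.97 = $2,027.05
Net pay = $5,726.98 − $2,027.05 = $3,699.93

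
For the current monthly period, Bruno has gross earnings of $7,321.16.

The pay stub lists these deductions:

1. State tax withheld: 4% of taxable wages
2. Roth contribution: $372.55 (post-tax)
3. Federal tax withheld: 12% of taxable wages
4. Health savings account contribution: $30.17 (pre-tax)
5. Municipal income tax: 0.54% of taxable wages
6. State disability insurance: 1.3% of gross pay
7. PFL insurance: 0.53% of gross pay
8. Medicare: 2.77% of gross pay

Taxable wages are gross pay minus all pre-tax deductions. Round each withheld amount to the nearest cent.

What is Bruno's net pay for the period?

$5,375.73

Health savings account contribution: $30.17
Taxable wages = $7,321.16 − $30.17 = $7,290.99
Federal tax withheld: $7,290.99 × 0.12 = $874.92
Municipal income tax: $7,290.99 × 0.0054 = $39.37
State tax withheld: $7,290.99 × 0.04 = $291.64
Medicare: $7,321.16 × 0.0277 = $202.80
PFL insurance: $7,321.16 × 0.0053 = $38.80
State disability insurance: $7,321.16 × 0.013 = $95.18
Roth contribution: $372.55
Total deductions = $30.17 + $874.92 + $39.37 + $291.64 + $202.80 + $38.80 + $95.18 + $372.55 = $1,945.43
Net pay = $7,321.16 − $1,945.43 = $5,375.73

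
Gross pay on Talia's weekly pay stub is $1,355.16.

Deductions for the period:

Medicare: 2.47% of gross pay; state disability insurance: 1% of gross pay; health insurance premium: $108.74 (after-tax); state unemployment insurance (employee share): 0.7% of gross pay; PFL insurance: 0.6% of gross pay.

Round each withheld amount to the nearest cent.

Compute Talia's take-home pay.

$1,181.78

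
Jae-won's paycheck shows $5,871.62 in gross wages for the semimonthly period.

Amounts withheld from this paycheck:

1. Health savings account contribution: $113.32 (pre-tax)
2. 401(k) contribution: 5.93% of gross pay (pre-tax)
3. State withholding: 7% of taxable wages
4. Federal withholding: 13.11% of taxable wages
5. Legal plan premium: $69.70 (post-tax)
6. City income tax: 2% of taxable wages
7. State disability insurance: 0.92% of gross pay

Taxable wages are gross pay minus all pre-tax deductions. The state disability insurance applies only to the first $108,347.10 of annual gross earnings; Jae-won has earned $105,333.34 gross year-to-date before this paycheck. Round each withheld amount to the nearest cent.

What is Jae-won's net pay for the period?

Health savings account contribution: $113.32
401(k) contribution: $5,871.62 × 0.0593 = $348.19
Pre-tax total = $113.32 + $348.19 = $461.51
Taxable wages = $5,871.62 − $461.51 = $5,410.11
City income tax: $5,410.11 × 0.02 = $108.20
State withholding: $5,410.11 × 0.07 = $378.71
Federal withholding: $5,410.11 × 0.1311 = $709.27
State disability insurance: only $108,347.10 − $105,333.34 = $3,013.76 of this check is subject → $3,013.76 × 0.0092 = $27.73
Legal plan premium: $69.70
Total deductions = $113.32 + $348.19 + $108.20 + $378.71 + $709.27 + $27.73 + $69.70 = $1,755.12
Net pay = $5,871.62 − $1,755.12 = $4,116.50

$4,116.50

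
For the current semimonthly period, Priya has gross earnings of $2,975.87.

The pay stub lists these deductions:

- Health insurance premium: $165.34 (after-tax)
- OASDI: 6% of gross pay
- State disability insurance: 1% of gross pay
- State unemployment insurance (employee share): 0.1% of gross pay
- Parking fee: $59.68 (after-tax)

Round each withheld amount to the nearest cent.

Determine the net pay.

$2,539.56

State disability insurance: $2,975.87 × 0.01 = $29.76
OASDI: $2,975.87 × 0.06 = $178.55
State unemployment insurance (employee share): $2,975.87 × 0.001 = $2.98
Parking fee: $59.68
Health insurance premium: $165.34
Total deductions = $29.76 + $178.55 + $2.98 + $59.68 + $165.34 = $436.31
Net pay = $2,975.87 − $436.31 = $2,539.56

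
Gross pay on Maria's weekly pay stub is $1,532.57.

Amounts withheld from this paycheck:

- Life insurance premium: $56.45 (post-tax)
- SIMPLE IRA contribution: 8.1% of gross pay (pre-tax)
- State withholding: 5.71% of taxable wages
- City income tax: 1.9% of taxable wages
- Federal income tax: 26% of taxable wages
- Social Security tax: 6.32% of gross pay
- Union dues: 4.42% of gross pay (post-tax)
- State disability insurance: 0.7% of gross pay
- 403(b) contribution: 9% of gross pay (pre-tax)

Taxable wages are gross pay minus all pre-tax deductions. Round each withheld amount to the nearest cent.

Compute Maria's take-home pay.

$611.70

403(b) contribution: $1,532.57 × 0.09 = $137.93
SIMPLE IRA contribution: $1,532.57 × 0.081 = $124.14
Pre-tax total = $137.93 + $124.14 = $262.07
Taxable wages = $1,532.57 − $262.07 = $1,270.50
City income tax: $1,270.50 × 0.019 = $24.14
Federal income tax: $1,270.50 × 0.26 = $330.33
State withholding: $1,270.50 × 0.0571 = $72.55
Social Security tax: $1,532.57 × 0.0632 = $96.86
State disability insurance: $1,532.57 × 0.007 = $10.73
Life insurance premium: $56.45
Union dues: $1,532.57 × 0.0442 = $67.74
Total deductions = $137.93 + $124.14 + $24.14 + $330.33 + $72.55 + $96.86 + $10.73 + $56.45 + $67.74 = $920.87
Net pay = $1,532.57 − $920.87 = $611.70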